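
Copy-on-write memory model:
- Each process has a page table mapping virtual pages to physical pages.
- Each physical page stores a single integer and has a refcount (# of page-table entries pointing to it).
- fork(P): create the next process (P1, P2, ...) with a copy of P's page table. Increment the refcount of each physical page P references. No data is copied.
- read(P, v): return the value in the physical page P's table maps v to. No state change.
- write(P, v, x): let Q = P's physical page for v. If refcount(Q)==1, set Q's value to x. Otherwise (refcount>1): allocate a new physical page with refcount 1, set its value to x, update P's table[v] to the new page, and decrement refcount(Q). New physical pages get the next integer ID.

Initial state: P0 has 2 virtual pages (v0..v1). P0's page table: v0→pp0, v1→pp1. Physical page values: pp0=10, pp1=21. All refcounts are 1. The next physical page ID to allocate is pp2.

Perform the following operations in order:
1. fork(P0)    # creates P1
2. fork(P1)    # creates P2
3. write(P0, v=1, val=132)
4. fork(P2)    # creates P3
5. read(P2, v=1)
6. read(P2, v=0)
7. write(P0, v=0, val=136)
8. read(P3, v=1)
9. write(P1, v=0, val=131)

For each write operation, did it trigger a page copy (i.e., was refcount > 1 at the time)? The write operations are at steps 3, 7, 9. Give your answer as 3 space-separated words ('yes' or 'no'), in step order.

Op 1: fork(P0) -> P1. 2 ppages; refcounts: pp0:2 pp1:2
Op 2: fork(P1) -> P2. 2 ppages; refcounts: pp0:3 pp1:3
Op 3: write(P0, v1, 132). refcount(pp1)=3>1 -> COPY to pp2. 3 ppages; refcounts: pp0:3 pp1:2 pp2:1
Op 4: fork(P2) -> P3. 3 ppages; refcounts: pp0:4 pp1:3 pp2:1
Op 5: read(P2, v1) -> 21. No state change.
Op 6: read(P2, v0) -> 10. No state change.
Op 7: write(P0, v0, 136). refcount(pp0)=4>1 -> COPY to pp3. 4 ppages; refcounts: pp0:3 pp1:3 pp2:1 pp3:1
Op 8: read(P3, v1) -> 21. No state change.
Op 9: write(P1, v0, 131). refcount(pp0)=3>1 -> COPY to pp4. 5 ppages; refcounts: pp0:2 pp1:3 pp2:1 pp3:1 pp4:1

yes yes yes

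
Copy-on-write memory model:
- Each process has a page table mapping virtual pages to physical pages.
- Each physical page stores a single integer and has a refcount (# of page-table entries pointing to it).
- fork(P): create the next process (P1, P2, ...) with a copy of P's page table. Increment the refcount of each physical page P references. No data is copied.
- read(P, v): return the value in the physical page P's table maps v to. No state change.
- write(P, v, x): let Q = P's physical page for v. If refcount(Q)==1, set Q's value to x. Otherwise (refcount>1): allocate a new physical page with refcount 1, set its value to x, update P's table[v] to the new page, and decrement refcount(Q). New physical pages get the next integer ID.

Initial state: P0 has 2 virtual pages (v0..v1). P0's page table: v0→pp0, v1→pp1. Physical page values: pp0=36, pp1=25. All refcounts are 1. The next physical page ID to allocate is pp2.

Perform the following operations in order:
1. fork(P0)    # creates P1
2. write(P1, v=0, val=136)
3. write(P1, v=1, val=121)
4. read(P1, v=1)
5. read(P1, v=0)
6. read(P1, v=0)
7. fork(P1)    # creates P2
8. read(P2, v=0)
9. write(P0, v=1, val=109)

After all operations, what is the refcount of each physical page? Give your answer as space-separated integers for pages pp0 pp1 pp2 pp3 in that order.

Op 1: fork(P0) -> P1. 2 ppages; refcounts: pp0:2 pp1:2
Op 2: write(P1, v0, 136). refcount(pp0)=2>1 -> COPY to pp2. 3 ppages; refcounts: pp0:1 pp1:2 pp2:1
Op 3: write(P1, v1, 121). refcount(pp1)=2>1 -> COPY to pp3. 4 ppages; refcounts: pp0:1 pp1:1 pp2:1 pp3:1
Op 4: read(P1, v1) -> 121. No state change.
Op 5: read(P1, v0) -> 136. No state change.
Op 6: read(P1, v0) -> 136. No state change.
Op 7: fork(P1) -> P2. 4 ppages; refcounts: pp0:1 pp1:1 pp2:2 pp3:2
Op 8: read(P2, v0) -> 136. No state change.
Op 9: write(P0, v1, 109). refcount(pp1)=1 -> write in place. 4 ppages; refcounts: pp0:1 pp1:1 pp2:2 pp3:2

Answer: 1 1 2 2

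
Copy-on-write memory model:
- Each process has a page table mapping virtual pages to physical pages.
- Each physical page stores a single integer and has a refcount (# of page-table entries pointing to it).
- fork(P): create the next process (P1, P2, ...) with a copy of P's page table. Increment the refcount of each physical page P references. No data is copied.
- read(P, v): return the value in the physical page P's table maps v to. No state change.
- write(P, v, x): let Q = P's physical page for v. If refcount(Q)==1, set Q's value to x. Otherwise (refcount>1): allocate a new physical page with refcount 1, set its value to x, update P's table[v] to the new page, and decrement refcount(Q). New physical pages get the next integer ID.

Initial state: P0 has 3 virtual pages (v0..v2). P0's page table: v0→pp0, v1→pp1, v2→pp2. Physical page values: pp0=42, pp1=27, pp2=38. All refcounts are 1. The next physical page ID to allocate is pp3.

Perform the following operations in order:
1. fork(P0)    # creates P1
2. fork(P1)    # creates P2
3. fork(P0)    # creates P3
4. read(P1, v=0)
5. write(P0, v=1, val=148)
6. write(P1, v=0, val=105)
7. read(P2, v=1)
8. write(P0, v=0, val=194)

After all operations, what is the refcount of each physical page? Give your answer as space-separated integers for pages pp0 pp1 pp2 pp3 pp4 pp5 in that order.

Op 1: fork(P0) -> P1. 3 ppages; refcounts: pp0:2 pp1:2 pp2:2
Op 2: fork(P1) -> P2. 3 ppages; refcounts: pp0:3 pp1:3 pp2:3
Op 3: fork(P0) -> P3. 3 ppages; refcounts: pp0:4 pp1:4 pp2:4
Op 4: read(P1, v0) -> 42. No state change.
Op 5: write(P0, v1, 148). refcount(pp1)=4>1 -> COPY to pp3. 4 ppages; refcounts: pp0:4 pp1:3 pp2:4 pp3:1
Op 6: write(P1, v0, 105). refcount(pp0)=4>1 -> COPY to pp4. 5 ppages; refcounts: pp0:3 pp1:3 pp2:4 pp3:1 pp4:1
Op 7: read(P2, v1) -> 27. No state change.
Op 8: write(P0, v0, 194). refcount(pp0)=3>1 -> COPY to pp5. 6 ppages; refcounts: pp0:2 pp1:3 pp2:4 pp3:1 pp4:1 pp5:1

Answer: 2 3 4 1 1 1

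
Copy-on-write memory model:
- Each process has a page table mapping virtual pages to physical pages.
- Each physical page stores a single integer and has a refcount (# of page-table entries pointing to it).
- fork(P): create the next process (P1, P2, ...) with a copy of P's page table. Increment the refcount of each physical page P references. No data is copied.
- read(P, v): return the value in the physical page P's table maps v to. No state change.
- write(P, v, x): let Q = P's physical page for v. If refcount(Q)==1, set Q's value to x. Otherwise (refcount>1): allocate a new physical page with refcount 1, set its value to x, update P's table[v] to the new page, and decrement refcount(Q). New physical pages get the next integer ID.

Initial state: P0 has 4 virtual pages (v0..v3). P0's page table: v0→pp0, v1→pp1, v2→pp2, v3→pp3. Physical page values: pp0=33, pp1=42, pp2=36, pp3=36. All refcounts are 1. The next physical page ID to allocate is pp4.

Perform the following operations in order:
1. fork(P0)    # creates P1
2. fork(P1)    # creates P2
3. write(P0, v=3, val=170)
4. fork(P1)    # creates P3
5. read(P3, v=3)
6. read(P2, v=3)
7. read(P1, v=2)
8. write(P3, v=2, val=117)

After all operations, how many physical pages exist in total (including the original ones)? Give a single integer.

Op 1: fork(P0) -> P1. 4 ppages; refcounts: pp0:2 pp1:2 pp2:2 pp3:2
Op 2: fork(P1) -> P2. 4 ppages; refcounts: pp0:3 pp1:3 pp2:3 pp3:3
Op 3: write(P0, v3, 170). refcount(pp3)=3>1 -> COPY to pp4. 5 ppages; refcounts: pp0:3 pp1:3 pp2:3 pp3:2 pp4:1
Op 4: fork(P1) -> P3. 5 ppages; refcounts: pp0:4 pp1:4 pp2:4 pp3:3 pp4:1
Op 5: read(P3, v3) -> 36. No state change.
Op 6: read(P2, v3) -> 36. No state change.
Op 7: read(P1, v2) -> 36. No state change.
Op 8: write(P3, v2, 117). refcount(pp2)=4>1 -> COPY to pp5. 6 ppages; refcounts: pp0:4 pp1:4 pp2:3 pp3:3 pp4:1 pp5:1

Answer: 6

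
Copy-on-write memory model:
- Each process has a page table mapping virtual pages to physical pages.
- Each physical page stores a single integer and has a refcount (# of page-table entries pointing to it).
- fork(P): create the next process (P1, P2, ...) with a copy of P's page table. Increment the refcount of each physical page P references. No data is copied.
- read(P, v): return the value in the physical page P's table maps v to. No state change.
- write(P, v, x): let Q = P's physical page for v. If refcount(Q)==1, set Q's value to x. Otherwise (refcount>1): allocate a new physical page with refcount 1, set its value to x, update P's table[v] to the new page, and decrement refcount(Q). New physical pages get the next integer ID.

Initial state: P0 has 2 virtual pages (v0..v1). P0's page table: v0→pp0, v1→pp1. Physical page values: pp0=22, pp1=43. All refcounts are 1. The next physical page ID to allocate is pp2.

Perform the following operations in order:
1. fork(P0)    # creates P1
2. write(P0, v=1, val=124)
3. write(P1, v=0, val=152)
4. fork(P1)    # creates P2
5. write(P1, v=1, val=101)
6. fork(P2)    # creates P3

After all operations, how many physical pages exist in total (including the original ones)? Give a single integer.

Op 1: fork(P0) -> P1. 2 ppages; refcounts: pp0:2 pp1:2
Op 2: write(P0, v1, 124). refcount(pp1)=2>1 -> COPY to pp2. 3 ppages; refcounts: pp0:2 pp1:1 pp2:1
Op 3: write(P1, v0, 152). refcount(pp0)=2>1 -> COPY to pp3. 4 ppages; refcounts: pp0:1 pp1:1 pp2:1 pp3:1
Op 4: fork(P1) -> P2. 4 ppages; refcounts: pp0:1 pp1:2 pp2:1 pp3:2
Op 5: write(P1, v1, 101). refcount(pp1)=2>1 -> COPY to pp4. 5 ppages; refcounts: pp0:1 pp1:1 pp2:1 pp3:2 pp4:1
Op 6: fork(P2) -> P3. 5 ppages; refcounts: pp0:1 pp1:2 pp2:1 pp3:3 pp4:1

Answer: 5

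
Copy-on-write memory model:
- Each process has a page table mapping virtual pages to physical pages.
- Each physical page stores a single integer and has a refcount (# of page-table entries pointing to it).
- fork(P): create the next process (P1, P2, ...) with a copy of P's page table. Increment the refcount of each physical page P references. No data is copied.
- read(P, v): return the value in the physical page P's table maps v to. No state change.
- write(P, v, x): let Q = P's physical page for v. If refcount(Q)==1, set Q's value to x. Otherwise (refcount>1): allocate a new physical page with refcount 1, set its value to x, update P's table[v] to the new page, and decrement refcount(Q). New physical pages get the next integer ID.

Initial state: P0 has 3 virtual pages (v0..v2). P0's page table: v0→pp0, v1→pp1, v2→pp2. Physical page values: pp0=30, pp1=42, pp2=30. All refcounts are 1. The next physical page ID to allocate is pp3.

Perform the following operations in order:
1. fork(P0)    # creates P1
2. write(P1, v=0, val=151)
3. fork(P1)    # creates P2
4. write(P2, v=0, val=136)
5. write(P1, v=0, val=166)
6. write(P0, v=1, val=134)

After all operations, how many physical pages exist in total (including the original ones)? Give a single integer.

Answer: 6

Derivation:
Op 1: fork(P0) -> P1. 3 ppages; refcounts: pp0:2 pp1:2 pp2:2
Op 2: write(P1, v0, 151). refcount(pp0)=2>1 -> COPY to pp3. 4 ppages; refcounts: pp0:1 pp1:2 pp2:2 pp3:1
Op 3: fork(P1) -> P2. 4 ppages; refcounts: pp0:1 pp1:3 pp2:3 pp3:2
Op 4: write(P2, v0, 136). refcount(pp3)=2>1 -> COPY to pp4. 5 ppages; refcounts: pp0:1 pp1:3 pp2:3 pp3:1 pp4:1
Op 5: write(P1, v0, 166). refcount(pp3)=1 -> write in place. 5 ppages; refcounts: pp0:1 pp1:3 pp2:3 pp3:1 pp4:1
Op 6: write(P0, v1, 134). refcount(pp1)=3>1 -> COPY to pp5. 6 ppages; refcounts: pp0:1 pp1:2 pp2:3 pp3:1 pp4:1 pp5:1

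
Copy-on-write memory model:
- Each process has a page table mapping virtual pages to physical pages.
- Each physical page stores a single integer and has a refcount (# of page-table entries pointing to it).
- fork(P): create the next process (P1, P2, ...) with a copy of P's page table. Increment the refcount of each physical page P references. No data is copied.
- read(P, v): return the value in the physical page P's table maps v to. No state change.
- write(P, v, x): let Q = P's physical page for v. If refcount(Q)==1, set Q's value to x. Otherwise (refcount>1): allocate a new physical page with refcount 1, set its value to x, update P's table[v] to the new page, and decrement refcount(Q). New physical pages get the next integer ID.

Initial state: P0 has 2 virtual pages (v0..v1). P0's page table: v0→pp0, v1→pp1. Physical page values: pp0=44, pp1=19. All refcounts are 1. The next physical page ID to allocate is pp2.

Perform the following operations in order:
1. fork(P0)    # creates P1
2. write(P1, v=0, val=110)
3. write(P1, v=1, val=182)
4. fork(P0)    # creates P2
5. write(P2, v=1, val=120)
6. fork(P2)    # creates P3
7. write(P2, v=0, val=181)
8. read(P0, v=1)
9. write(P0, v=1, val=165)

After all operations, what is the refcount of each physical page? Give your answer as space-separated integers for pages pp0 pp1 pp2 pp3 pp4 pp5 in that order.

Answer: 2 1 1 1 2 1

Derivation:
Op 1: fork(P0) -> P1. 2 ppages; refcounts: pp0:2 pp1:2
Op 2: write(P1, v0, 110). refcount(pp0)=2>1 -> COPY to pp2. 3 ppages; refcounts: pp0:1 pp1:2 pp2:1
Op 3: write(P1, v1, 182). refcount(pp1)=2>1 -> COPY to pp3. 4 ppages; refcounts: pp0:1 pp1:1 pp2:1 pp3:1
Op 4: fork(P0) -> P2. 4 ppages; refcounts: pp0:2 pp1:2 pp2:1 pp3:1
Op 5: write(P2, v1, 120). refcount(pp1)=2>1 -> COPY to pp4. 5 ppages; refcounts: pp0:2 pp1:1 pp2:1 pp3:1 pp4:1
Op 6: fork(P2) -> P3. 5 ppages; refcounts: pp0:3 pp1:1 pp2:1 pp3:1 pp4:2
Op 7: write(P2, v0, 181). refcount(pp0)=3>1 -> COPY to pp5. 6 ppages; refcounts: pp0:2 pp1:1 pp2:1 pp3:1 pp4:2 pp5:1
Op 8: read(P0, v1) -> 19. No state change.
Op 9: write(P0, v1, 165). refcount(pp1)=1 -> write in place. 6 ppages; refcounts: pp0:2 pp1:1 pp2:1 pp3:1 pp4:2 pp5:1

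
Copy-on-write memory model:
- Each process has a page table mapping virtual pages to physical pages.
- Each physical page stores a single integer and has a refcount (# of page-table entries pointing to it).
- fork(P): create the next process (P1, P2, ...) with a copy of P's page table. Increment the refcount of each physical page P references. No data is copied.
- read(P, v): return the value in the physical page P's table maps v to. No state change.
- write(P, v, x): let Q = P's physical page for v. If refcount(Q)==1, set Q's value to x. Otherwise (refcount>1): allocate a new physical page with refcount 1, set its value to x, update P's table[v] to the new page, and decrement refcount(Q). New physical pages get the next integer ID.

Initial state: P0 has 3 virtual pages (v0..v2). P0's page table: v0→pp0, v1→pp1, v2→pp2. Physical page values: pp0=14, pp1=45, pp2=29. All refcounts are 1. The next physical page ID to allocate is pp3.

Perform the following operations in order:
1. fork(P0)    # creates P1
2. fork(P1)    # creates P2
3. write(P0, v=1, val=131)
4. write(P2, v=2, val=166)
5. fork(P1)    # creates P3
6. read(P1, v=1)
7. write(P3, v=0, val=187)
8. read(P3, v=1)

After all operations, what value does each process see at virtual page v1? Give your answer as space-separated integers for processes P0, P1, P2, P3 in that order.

Answer: 131 45 45 45

Derivation:
Op 1: fork(P0) -> P1. 3 ppages; refcounts: pp0:2 pp1:2 pp2:2
Op 2: fork(P1) -> P2. 3 ppages; refcounts: pp0:3 pp1:3 pp2:3
Op 3: write(P0, v1, 131). refcount(pp1)=3>1 -> COPY to pp3. 4 ppages; refcounts: pp0:3 pp1:2 pp2:3 pp3:1
Op 4: write(P2, v2, 166). refcount(pp2)=3>1 -> COPY to pp4. 5 ppages; refcounts: pp0:3 pp1:2 pp2:2 pp3:1 pp4:1
Op 5: fork(P1) -> P3. 5 ppages; refcounts: pp0:4 pp1:3 pp2:3 pp3:1 pp4:1
Op 6: read(P1, v1) -> 45. No state change.
Op 7: write(P3, v0, 187). refcount(pp0)=4>1 -> COPY to pp5. 6 ppages; refcounts: pp0:3 pp1:3 pp2:3 pp3:1 pp4:1 pp5:1
Op 8: read(P3, v1) -> 45. No state change.
P0: v1 -> pp3 = 131
P1: v1 -> pp1 = 45
P2: v1 -> pp1 = 45
P3: v1 -> pp1 = 45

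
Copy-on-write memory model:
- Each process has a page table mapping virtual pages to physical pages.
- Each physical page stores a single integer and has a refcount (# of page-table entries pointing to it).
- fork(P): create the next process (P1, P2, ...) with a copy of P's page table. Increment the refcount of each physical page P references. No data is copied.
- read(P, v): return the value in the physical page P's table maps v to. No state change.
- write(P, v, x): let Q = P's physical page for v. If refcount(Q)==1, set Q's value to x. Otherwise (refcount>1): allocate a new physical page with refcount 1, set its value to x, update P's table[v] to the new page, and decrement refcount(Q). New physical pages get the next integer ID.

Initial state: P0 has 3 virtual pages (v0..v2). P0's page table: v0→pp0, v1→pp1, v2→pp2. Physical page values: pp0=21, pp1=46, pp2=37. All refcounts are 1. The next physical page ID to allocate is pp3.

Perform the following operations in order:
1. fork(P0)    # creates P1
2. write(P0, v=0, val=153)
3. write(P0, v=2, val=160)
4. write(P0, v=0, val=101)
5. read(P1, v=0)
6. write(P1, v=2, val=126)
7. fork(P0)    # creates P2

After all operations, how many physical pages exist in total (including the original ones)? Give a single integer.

Op 1: fork(P0) -> P1. 3 ppages; refcounts: pp0:2 pp1:2 pp2:2
Op 2: write(P0, v0, 153). refcount(pp0)=2>1 -> COPY to pp3. 4 ppages; refcounts: pp0:1 pp1:2 pp2:2 pp3:1
Op 3: write(P0, v2, 160). refcount(pp2)=2>1 -> COPY to pp4. 5 ppages; refcounts: pp0:1 pp1:2 pp2:1 pp3:1 pp4:1
Op 4: write(P0, v0, 101). refcount(pp3)=1 -> write in place. 5 ppages; refcounts: pp0:1 pp1:2 pp2:1 pp3:1 pp4:1
Op 5: read(P1, v0) -> 21. No state change.
Op 6: write(P1, v2, 126). refcount(pp2)=1 -> write in place. 5 ppages; refcounts: pp0:1 pp1:2 pp2:1 pp3:1 pp4:1
Op 7: fork(P0) -> P2. 5 ppages; refcounts: pp0:1 pp1:3 pp2:1 pp3:2 pp4:2

Answer: 5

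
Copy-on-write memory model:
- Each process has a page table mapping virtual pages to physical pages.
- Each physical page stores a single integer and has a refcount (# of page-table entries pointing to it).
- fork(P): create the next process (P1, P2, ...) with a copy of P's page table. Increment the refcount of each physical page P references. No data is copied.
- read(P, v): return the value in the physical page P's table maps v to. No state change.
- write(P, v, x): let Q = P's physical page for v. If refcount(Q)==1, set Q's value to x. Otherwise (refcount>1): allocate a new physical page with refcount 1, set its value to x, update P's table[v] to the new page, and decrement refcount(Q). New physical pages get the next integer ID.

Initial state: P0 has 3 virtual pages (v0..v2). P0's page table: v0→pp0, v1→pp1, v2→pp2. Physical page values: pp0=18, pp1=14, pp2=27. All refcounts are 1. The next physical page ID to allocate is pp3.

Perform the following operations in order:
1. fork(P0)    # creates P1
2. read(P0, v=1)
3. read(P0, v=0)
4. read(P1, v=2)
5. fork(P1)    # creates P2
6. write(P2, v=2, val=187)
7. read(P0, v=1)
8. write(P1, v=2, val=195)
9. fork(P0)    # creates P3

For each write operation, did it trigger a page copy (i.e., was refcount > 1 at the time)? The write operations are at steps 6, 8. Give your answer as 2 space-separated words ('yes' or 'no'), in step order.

Op 1: fork(P0) -> P1. 3 ppages; refcounts: pp0:2 pp1:2 pp2:2
Op 2: read(P0, v1) -> 14. No state change.
Op 3: read(P0, v0) -> 18. No state change.
Op 4: read(P1, v2) -> 27. No state change.
Op 5: fork(P1) -> P2. 3 ppages; refcounts: pp0:3 pp1:3 pp2:3
Op 6: write(P2, v2, 187). refcount(pp2)=3>1 -> COPY to pp3. 4 ppages; refcounts: pp0:3 pp1:3 pp2:2 pp3:1
Op 7: read(P0, v1) -> 14. No state change.
Op 8: write(P1, v2, 195). refcount(pp2)=2>1 -> COPY to pp4. 5 ppages; refcounts: pp0:3 pp1:3 pp2:1 pp3:1 pp4:1
Op 9: fork(P0) -> P3. 5 ppages; refcounts: pp0:4 pp1:4 pp2:2 pp3:1 pp4:1

yes yes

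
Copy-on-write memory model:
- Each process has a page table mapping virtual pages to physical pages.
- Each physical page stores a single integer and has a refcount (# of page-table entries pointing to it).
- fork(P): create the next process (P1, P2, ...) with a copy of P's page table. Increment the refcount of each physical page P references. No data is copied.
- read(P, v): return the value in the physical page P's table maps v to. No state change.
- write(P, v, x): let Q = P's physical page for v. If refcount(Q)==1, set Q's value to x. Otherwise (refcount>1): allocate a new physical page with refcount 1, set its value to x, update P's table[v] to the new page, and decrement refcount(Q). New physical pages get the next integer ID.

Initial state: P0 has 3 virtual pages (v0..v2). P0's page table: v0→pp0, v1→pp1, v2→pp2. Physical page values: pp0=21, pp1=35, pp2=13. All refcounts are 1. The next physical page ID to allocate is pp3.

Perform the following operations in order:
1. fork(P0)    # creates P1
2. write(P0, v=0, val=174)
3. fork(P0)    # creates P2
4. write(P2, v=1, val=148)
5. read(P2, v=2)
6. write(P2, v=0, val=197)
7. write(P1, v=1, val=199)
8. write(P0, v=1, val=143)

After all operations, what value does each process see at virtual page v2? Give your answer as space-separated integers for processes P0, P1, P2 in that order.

Op 1: fork(P0) -> P1. 3 ppages; refcounts: pp0:2 pp1:2 pp2:2
Op 2: write(P0, v0, 174). refcount(pp0)=2>1 -> COPY to pp3. 4 ppages; refcounts: pp0:1 pp1:2 pp2:2 pp3:1
Op 3: fork(P0) -> P2. 4 ppages; refcounts: pp0:1 pp1:3 pp2:3 pp3:2
Op 4: write(P2, v1, 148). refcount(pp1)=3>1 -> COPY to pp4. 5 ppages; refcounts: pp0:1 pp1:2 pp2:3 pp3:2 pp4:1
Op 5: read(P2, v2) -> 13. No state change.
Op 6: write(P2, v0, 197). refcount(pp3)=2>1 -> COPY to pp5. 6 ppages; refcounts: pp0:1 pp1:2 pp2:3 pp3:1 pp4:1 pp5:1
Op 7: write(P1, v1, 199). refcount(pp1)=2>1 -> COPY to pp6. 7 ppages; refcounts: pp0:1 pp1:1 pp2:3 pp3:1 pp4:1 pp5:1 pp6:1
Op 8: write(P0, v1, 143). refcount(pp1)=1 -> write in place. 7 ppages; refcounts: pp0:1 pp1:1 pp2:3 pp3:1 pp4:1 pp5:1 pp6:1
P0: v2 -> pp2 = 13
P1: v2 -> pp2 = 13
P2: v2 -> pp2 = 13

Answer: 13 13 13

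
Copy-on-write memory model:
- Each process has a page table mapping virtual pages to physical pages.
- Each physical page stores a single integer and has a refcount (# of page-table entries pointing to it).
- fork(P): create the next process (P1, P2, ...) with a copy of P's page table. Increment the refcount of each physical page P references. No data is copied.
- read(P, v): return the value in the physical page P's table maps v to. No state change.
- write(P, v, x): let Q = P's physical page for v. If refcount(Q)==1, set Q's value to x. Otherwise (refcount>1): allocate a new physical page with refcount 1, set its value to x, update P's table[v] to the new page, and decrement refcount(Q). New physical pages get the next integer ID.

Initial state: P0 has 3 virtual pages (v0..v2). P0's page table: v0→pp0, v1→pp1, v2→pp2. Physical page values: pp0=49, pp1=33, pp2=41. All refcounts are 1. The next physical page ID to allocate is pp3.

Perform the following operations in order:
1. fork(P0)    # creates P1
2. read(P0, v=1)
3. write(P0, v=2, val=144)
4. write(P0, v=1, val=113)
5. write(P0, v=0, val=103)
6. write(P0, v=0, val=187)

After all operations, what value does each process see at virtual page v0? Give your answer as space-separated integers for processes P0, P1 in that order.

Op 1: fork(P0) -> P1. 3 ppages; refcounts: pp0:2 pp1:2 pp2:2
Op 2: read(P0, v1) -> 33. No state change.
Op 3: write(P0, v2, 144). refcount(pp2)=2>1 -> COPY to pp3. 4 ppages; refcounts: pp0:2 pp1:2 pp2:1 pp3:1
Op 4: write(P0, v1, 113). refcount(pp1)=2>1 -> COPY to pp4. 5 ppages; refcounts: pp0:2 pp1:1 pp2:1 pp3:1 pp4:1
Op 5: write(P0, v0, 103). refcount(pp0)=2>1 -> COPY to pp5. 6 ppages; refcounts: pp0:1 pp1:1 pp2:1 pp3:1 pp4:1 pp5:1
Op 6: write(P0, v0, 187). refcount(pp5)=1 -> write in place. 6 ppages; refcounts: pp0:1 pp1:1 pp2:1 pp3:1 pp4:1 pp5:1
P0: v0 -> pp5 = 187
P1: v0 -> pp0 = 49

Answer: 187 49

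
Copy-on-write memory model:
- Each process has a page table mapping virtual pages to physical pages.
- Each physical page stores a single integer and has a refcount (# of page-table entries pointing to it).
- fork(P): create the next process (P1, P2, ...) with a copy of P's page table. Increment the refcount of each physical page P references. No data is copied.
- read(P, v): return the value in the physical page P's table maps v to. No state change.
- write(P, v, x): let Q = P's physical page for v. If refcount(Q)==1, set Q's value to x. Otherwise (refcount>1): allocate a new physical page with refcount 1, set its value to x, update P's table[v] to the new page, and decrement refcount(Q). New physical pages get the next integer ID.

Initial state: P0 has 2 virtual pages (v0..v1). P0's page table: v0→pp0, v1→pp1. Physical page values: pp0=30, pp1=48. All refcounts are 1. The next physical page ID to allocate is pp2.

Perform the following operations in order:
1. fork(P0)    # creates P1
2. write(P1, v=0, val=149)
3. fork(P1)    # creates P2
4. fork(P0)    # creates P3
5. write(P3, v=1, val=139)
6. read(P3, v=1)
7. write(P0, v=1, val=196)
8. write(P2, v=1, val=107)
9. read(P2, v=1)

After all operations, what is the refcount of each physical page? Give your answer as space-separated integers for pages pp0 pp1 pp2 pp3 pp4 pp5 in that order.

Op 1: fork(P0) -> P1. 2 ppages; refcounts: pp0:2 pp1:2
Op 2: write(P1, v0, 149). refcount(pp0)=2>1 -> COPY to pp2. 3 ppages; refcounts: pp0:1 pp1:2 pp2:1
Op 3: fork(P1) -> P2. 3 ppages; refcounts: pp0:1 pp1:3 pp2:2
Op 4: fork(P0) -> P3. 3 ppages; refcounts: pp0:2 pp1:4 pp2:2
Op 5: write(P3, v1, 139). refcount(pp1)=4>1 -> COPY to pp3. 4 ppages; refcounts: pp0:2 pp1:3 pp2:2 pp3:1
Op 6: read(P3, v1) -> 139. No state change.
Op 7: write(P0, v1, 196). refcount(pp1)=3>1 -> COPY to pp4. 5 ppages; refcounts: pp0:2 pp1:2 pp2:2 pp3:1 pp4:1
Op 8: write(P2, v1, 107). refcount(pp1)=2>1 -> COPY to pp5. 6 ppages; refcounts: pp0:2 pp1:1 pp2:2 pp3:1 pp4:1 pp5:1
Op 9: read(P2, v1) -> 107. No state change.

Answer: 2 1 2 1 1 1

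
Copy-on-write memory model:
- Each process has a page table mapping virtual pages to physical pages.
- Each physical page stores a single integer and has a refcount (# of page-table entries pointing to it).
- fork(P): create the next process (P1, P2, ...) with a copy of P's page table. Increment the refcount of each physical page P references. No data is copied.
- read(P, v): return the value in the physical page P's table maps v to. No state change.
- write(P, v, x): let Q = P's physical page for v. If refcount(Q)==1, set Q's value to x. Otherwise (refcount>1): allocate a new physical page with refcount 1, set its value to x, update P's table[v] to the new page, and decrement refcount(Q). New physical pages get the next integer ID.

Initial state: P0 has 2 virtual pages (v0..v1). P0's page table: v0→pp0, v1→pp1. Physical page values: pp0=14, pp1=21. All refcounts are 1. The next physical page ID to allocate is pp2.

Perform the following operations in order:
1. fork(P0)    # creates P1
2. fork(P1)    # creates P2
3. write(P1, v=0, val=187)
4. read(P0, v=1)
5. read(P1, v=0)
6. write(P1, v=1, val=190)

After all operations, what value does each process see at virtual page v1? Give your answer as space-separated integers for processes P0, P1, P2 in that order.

Op 1: fork(P0) -> P1. 2 ppages; refcounts: pp0:2 pp1:2
Op 2: fork(P1) -> P2. 2 ppages; refcounts: pp0:3 pp1:3
Op 3: write(P1, v0, 187). refcount(pp0)=3>1 -> COPY to pp2. 3 ppages; refcounts: pp0:2 pp1:3 pp2:1
Op 4: read(P0, v1) -> 21. No state change.
Op 5: read(P1, v0) -> 187. No state change.
Op 6: write(P1, v1, 190). refcount(pp1)=3>1 -> COPY to pp3. 4 ppages; refcounts: pp0:2 pp1:2 pp2:1 pp3:1
P0: v1 -> pp1 = 21
P1: v1 -> pp3 = 190
P2: v1 -> pp1 = 21

Answer: 21 190 21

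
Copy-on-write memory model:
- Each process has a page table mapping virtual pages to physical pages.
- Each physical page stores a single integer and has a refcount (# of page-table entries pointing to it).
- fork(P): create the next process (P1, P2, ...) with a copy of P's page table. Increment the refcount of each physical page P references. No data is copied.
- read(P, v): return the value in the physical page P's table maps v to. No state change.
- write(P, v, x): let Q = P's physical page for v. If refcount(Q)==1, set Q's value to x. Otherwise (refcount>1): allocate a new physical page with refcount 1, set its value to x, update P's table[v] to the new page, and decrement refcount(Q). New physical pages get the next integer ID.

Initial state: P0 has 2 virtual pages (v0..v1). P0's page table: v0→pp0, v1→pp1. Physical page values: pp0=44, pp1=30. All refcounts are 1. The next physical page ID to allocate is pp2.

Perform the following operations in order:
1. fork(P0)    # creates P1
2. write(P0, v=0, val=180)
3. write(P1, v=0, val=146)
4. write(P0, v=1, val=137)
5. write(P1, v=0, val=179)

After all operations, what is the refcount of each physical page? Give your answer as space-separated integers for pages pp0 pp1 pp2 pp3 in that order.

Op 1: fork(P0) -> P1. 2 ppages; refcounts: pp0:2 pp1:2
Op 2: write(P0, v0, 180). refcount(pp0)=2>1 -> COPY to pp2. 3 ppages; refcounts: pp0:1 pp1:2 pp2:1
Op 3: write(P1, v0, 146). refcount(pp0)=1 -> write in place. 3 ppages; refcounts: pp0:1 pp1:2 pp2:1
Op 4: write(P0, v1, 137). refcount(pp1)=2>1 -> COPY to pp3. 4 ppages; refcounts: pp0:1 pp1:1 pp2:1 pp3:1
Op 5: write(P1, v0, 179). refcount(pp0)=1 -> write in place. 4 ppages; refcounts: pp0:1 pp1:1 pp2:1 pp3:1

Answer: 1 1 1 1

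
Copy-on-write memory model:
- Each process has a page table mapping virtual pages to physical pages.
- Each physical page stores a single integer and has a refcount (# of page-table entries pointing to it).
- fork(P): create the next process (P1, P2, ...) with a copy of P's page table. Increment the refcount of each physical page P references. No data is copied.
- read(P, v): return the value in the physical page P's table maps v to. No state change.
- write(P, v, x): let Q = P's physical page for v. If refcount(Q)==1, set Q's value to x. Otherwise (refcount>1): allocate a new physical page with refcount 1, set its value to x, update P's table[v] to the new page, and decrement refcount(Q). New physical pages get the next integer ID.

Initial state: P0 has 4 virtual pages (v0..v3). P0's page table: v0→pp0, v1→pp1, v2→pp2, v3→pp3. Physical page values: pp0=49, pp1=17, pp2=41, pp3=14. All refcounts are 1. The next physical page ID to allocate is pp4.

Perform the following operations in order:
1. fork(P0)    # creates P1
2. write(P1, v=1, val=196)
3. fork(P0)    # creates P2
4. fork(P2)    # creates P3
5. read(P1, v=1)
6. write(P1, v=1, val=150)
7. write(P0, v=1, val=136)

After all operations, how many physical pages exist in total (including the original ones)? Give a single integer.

Answer: 6

Derivation:
Op 1: fork(P0) -> P1. 4 ppages; refcounts: pp0:2 pp1:2 pp2:2 pp3:2
Op 2: write(P1, v1, 196). refcount(pp1)=2>1 -> COPY to pp4. 5 ppages; refcounts: pp0:2 pp1:1 pp2:2 pp3:2 pp4:1
Op 3: fork(P0) -> P2. 5 ppages; refcounts: pp0:3 pp1:2 pp2:3 pp3:3 pp4:1
Op 4: fork(P2) -> P3. 5 ppages; refcounts: pp0:4 pp1:3 pp2:4 pp3:4 pp4:1
Op 5: read(P1, v1) -> 196. No state change.
Op 6: write(P1, v1, 150). refcount(pp4)=1 -> write in place. 5 ppages; refcounts: pp0:4 pp1:3 pp2:4 pp3:4 pp4:1
Op 7: write(P0, v1, 136). refcount(pp1)=3>1 -> COPY to pp5. 6 ppages; refcounts: pp0:4 pp1:2 pp2:4 pp3:4 pp4:1 pp5:1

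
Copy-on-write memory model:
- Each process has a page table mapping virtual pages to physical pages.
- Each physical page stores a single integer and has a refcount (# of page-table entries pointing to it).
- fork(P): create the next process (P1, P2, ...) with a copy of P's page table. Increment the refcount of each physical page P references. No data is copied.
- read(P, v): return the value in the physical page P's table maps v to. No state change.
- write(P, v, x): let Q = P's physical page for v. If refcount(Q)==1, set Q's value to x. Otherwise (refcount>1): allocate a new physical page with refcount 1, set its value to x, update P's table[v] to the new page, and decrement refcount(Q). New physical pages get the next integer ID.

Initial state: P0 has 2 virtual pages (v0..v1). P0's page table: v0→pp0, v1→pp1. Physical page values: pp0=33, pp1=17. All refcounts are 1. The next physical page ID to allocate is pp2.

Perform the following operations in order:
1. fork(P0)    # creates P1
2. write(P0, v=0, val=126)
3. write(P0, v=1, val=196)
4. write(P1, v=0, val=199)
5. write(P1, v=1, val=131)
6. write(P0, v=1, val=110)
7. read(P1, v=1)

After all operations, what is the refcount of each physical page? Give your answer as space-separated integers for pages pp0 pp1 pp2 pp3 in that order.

Answer: 1 1 1 1

Derivation:
Op 1: fork(P0) -> P1. 2 ppages; refcounts: pp0:2 pp1:2
Op 2: write(P0, v0, 126). refcount(pp0)=2>1 -> COPY to pp2. 3 ppages; refcounts: pp0:1 pp1:2 pp2:1
Op 3: write(P0, v1, 196). refcount(pp1)=2>1 -> COPY to pp3. 4 ppages; refcounts: pp0:1 pp1:1 pp2:1 pp3:1
Op 4: write(P1, v0, 199). refcount(pp0)=1 -> write in place. 4 ppages; refcounts: pp0:1 pp1:1 pp2:1 pp3:1
Op 5: write(P1, v1, 131). refcount(pp1)=1 -> write in place. 4 ppages; refcounts: pp0:1 pp1:1 pp2:1 pp3:1
Op 6: write(P0, v1, 110). refcount(pp3)=1 -> write in place. 4 ppages; refcounts: pp0:1 pp1:1 pp2:1 pp3:1
Op 7: read(P1, v1) -> 131. No state change.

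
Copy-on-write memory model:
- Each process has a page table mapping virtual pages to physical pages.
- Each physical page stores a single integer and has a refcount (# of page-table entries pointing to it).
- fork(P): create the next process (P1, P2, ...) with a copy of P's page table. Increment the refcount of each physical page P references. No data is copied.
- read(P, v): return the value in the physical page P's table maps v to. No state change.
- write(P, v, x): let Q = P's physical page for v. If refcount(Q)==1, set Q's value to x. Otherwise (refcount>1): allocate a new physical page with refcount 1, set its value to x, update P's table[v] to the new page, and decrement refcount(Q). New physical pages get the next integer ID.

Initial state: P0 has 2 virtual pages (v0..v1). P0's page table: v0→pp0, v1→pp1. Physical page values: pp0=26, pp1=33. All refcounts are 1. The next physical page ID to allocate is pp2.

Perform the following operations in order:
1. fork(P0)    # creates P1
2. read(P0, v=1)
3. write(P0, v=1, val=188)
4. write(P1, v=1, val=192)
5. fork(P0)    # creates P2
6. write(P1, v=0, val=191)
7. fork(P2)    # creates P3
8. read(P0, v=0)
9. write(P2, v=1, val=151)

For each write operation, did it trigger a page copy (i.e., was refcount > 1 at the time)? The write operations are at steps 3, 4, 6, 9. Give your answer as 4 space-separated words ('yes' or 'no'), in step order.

Op 1: fork(P0) -> P1. 2 ppages; refcounts: pp0:2 pp1:2
Op 2: read(P0, v1) -> 33. No state change.
Op 3: write(P0, v1, 188). refcount(pp1)=2>1 -> COPY to pp2. 3 ppages; refcounts: pp0:2 pp1:1 pp2:1
Op 4: write(P1, v1, 192). refcount(pp1)=1 -> write in place. 3 ppages; refcounts: pp0:2 pp1:1 pp2:1
Op 5: fork(P0) -> P2. 3 ppages; refcounts: pp0:3 pp1:1 pp2:2
Op 6: write(P1, v0, 191). refcount(pp0)=3>1 -> COPY to pp3. 4 ppages; refcounts: pp0:2 pp1:1 pp2:2 pp3:1
Op 7: fork(P2) -> P3. 4 ppages; refcounts: pp0:3 pp1:1 pp2:3 pp3:1
Op 8: read(P0, v0) -> 26. No state change.
Op 9: write(P2, v1, 151). refcount(pp2)=3>1 -> COPY to pp4. 5 ppages; refcounts: pp0:3 pp1:1 pp2:2 pp3:1 pp4:1

yes no yes yes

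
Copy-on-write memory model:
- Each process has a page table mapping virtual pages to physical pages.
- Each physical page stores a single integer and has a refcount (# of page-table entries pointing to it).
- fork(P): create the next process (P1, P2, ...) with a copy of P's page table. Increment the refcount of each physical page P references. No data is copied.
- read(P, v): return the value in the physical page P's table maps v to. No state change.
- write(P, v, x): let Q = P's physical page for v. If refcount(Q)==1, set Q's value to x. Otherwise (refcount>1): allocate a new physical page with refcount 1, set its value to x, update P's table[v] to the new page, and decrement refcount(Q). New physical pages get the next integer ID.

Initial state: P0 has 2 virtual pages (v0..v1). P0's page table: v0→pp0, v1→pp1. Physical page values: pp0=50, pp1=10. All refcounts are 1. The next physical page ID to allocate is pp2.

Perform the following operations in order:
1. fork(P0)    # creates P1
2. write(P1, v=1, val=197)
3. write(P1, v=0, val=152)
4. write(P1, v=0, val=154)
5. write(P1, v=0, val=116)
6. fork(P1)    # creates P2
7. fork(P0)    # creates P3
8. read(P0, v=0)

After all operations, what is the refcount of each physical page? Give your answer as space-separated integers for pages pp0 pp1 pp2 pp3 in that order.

Answer: 2 2 2 2

Derivation:
Op 1: fork(P0) -> P1. 2 ppages; refcounts: pp0:2 pp1:2
Op 2: write(P1, v1, 197). refcount(pp1)=2>1 -> COPY to pp2. 3 ppages; refcounts: pp0:2 pp1:1 pp2:1
Op 3: write(P1, v0, 152). refcount(pp0)=2>1 -> COPY to pp3. 4 ppages; refcounts: pp0:1 pp1:1 pp2:1 pp3:1
Op 4: write(P1, v0, 154). refcount(pp3)=1 -> write in place. 4 ppages; refcounts: pp0:1 pp1:1 pp2:1 pp3:1
Op 5: write(P1, v0, 116). refcount(pp3)=1 -> write in place. 4 ppages; refcounts: pp0:1 pp1:1 pp2:1 pp3:1
Op 6: fork(P1) -> P2. 4 ppages; refcounts: pp0:1 pp1:1 pp2:2 pp3:2
Op 7: fork(P0) -> P3. 4 ppages; refcounts: pp0:2 pp1:2 pp2:2 pp3:2
Op 8: read(P0, v0) -> 50. No state change.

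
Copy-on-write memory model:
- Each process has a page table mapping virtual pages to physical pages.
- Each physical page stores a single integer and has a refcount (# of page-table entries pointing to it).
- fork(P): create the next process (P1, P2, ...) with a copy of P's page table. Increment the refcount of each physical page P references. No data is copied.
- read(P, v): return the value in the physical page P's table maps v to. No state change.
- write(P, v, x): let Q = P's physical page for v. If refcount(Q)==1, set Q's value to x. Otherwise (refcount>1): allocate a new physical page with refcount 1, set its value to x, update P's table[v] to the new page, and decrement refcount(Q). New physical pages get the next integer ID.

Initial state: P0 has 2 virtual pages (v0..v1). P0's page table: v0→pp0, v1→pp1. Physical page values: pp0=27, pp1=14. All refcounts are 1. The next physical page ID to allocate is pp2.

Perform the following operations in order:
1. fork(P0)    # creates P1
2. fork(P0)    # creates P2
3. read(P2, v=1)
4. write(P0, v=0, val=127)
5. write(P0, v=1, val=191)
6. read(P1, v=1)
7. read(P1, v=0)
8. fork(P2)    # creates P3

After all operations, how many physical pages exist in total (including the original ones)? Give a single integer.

Answer: 4

Derivation:
Op 1: fork(P0) -> P1. 2 ppages; refcounts: pp0:2 pp1:2
Op 2: fork(P0) -> P2. 2 ppages; refcounts: pp0:3 pp1:3
Op 3: read(P2, v1) -> 14. No state change.
Op 4: write(P0, v0, 127). refcount(pp0)=3>1 -> COPY to pp2. 3 ppages; refcounts: pp0:2 pp1:3 pp2:1
Op 5: write(P0, v1, 191). refcount(pp1)=3>1 -> COPY to pp3. 4 ppages; refcounts: pp0:2 pp1:2 pp2:1 pp3:1
Op 6: read(P1, v1) -> 14. No state change.
Op 7: read(P1, v0) -> 27. No state change.
Op 8: fork(P2) -> P3. 4 ppages; refcounts: pp0:3 pp1:3 pp2:1 pp3:1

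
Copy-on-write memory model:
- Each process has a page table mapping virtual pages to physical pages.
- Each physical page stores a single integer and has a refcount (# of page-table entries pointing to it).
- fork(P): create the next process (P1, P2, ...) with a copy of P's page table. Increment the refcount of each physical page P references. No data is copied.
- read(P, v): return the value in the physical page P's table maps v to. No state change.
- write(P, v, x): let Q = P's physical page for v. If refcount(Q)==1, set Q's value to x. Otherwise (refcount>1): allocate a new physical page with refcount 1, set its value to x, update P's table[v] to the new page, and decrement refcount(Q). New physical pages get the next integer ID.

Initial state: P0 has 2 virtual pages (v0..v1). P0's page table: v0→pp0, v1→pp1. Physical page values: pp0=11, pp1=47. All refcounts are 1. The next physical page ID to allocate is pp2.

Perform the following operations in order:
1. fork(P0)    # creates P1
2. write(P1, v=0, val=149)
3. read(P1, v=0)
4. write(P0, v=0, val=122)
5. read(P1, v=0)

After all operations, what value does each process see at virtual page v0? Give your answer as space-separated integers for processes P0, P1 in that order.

Answer: 122 149

Derivation:
Op 1: fork(P0) -> P1. 2 ppages; refcounts: pp0:2 pp1:2
Op 2: write(P1, v0, 149). refcount(pp0)=2>1 -> COPY to pp2. 3 ppages; refcounts: pp0:1 pp1:2 pp2:1
Op 3: read(P1, v0) -> 149. No state change.
Op 4: write(P0, v0, 122). refcount(pp0)=1 -> write in place. 3 ppages; refcounts: pp0:1 pp1:2 pp2:1
Op 5: read(P1, v0) -> 149. No state change.
P0: v0 -> pp0 = 122
P1: v0 -> pp2 = 149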